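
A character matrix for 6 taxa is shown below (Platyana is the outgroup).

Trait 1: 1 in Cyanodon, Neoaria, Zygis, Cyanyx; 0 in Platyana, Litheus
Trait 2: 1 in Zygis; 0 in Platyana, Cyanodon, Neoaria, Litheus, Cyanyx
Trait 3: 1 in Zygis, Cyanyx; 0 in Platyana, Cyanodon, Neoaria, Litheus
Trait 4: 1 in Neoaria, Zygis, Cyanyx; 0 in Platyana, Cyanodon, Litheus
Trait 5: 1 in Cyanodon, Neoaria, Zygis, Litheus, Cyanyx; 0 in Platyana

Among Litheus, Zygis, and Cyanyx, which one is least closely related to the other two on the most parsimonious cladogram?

The outgroup has state '0' for every character, so '1' is the derived state throughout.
Trait 1 (derived state '1') is shared by Cyanodon, Cyanyx, Neoaria, and Zygis — a synapomorphy uniting that clade.
Trait 2: derived state '1' in Zygis only — an autapomorphy, so it tells us nothing about relationships among taxa.
Only Cyanyx and Zygis show the derived state '1' for Trait 3, supporting them as a clade.
Trait 4: derived state '1' in Cyanyx, Neoaria, and Zygis only — synapomorphy for {Cyanyx, Neoaria, Zygis}.
All ingroup taxa share the derived state '1' for Trait 5; it defines the ingroup but does not resolve relationships within it.
Most parsimonious ingroup topology: ((Cyanodon,(Neoaria,(Zygis,Cyanyx))),Litheus).
Cyanyx and Zygis share a more recent common ancestor with each other than either does with Litheus, so Litheus is the least closely related of the three.

Litheus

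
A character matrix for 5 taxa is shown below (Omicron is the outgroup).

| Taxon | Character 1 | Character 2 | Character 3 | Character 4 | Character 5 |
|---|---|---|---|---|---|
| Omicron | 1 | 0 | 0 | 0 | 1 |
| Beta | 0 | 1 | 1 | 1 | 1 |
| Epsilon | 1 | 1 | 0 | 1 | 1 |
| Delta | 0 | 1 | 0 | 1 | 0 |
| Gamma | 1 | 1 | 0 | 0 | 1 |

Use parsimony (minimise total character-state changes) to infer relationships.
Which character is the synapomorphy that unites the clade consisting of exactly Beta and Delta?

Character 1

Character polarity is set by the outgroup: the derived state is whichever differs from the outgroup's state, so for Character 1, Character 5 the derived state is '0', and for the remaining characters it is '1'.
Character 1: derived state '0' in Beta and Delta only — synapomorphy for {Beta, Delta}.
All ingroup taxa share the derived state '1' for Character 2; it defines the ingroup but does not resolve relationships within it.
Character 3 (derived state '1') is unique to Beta (autapomorphy; uninformative for grouping).
Character 4 (derived state '1') is shared by Beta, Delta, and Epsilon — a synapomorphy uniting that clade.
Character 5: derived state '0' in Delta only — an autapomorphy, so it tells us nothing about relationships among taxa.
Most parsimonious ingroup topology: (((Beta,Delta),Epsilon),Gamma).
The clade {Beta, Delta} is supported by Character 1: its derived state '0' occurs in exactly those taxa and in no other taxon (including the outgroup).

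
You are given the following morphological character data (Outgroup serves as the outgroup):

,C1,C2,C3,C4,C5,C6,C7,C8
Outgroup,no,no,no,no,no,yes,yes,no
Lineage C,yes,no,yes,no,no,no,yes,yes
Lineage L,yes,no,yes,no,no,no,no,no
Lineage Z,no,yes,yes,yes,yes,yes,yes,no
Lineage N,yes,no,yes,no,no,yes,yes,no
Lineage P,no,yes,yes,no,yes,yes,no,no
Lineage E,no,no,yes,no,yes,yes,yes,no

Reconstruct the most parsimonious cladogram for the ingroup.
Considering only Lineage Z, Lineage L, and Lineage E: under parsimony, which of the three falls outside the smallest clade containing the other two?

Lineage L

Character polarity is set by the outgroup: the derived state is whichever differs from the outgroup's state, so for C6, C7 the derived state is 'no', and for the remaining characters it is 'yes'.
C1: derived state 'yes' in Lineage C, Lineage L, and Lineage N only — synapomorphy for {Lineage C, Lineage L, Lineage N}.
Only Lineage P and Lineage Z show the derived state 'yes' for C2, supporting them as a clade.
C3 (derived state 'yes') is shared by all ingroup taxa — unites the whole ingroup.
C4 (derived state 'yes') is unique to Lineage Z (autapomorphy; uninformative for grouping).
C5 (derived state 'yes') is shared by Lineage E, Lineage P, and Lineage Z — a synapomorphy uniting that clade.
C6: derived state 'no' in Lineage C and Lineage L only — synapomorphy for {Lineage C, Lineage L}.
C7 groups Lineage L and Lineage P, which is incompatible with the clades supported by the remaining characters; treating it as convergent (homoplasy) costs fewer steps than any alternative tree.
C8 (derived state 'yes') is unique to Lineage C (autapomorphy; uninformative for grouping).
Most parsimonious ingroup topology: (((Lineage C,Lineage L),Lineage N),((Lineage Z,Lineage P),Lineage E)).
Lineage Z and Lineage E share a more recent common ancestor with each other than either does with Lineage L, so Lineage L is the least closely related of the three.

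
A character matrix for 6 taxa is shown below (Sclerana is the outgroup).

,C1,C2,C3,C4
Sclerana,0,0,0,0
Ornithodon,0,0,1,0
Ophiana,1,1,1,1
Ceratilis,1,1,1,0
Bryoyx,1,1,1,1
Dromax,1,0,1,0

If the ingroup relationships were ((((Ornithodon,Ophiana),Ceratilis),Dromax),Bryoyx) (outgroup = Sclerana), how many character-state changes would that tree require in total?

Map each character onto ((((Ornithodon,Ophiana),Ceratilis),Dromax),Bryoyx) (rooted by Sclerana) and count the minimum state changes it requires (Fitch parsimony):
C1: 2; C2: 3; C3: 1; C4: 2.
Total tree length = 8.

8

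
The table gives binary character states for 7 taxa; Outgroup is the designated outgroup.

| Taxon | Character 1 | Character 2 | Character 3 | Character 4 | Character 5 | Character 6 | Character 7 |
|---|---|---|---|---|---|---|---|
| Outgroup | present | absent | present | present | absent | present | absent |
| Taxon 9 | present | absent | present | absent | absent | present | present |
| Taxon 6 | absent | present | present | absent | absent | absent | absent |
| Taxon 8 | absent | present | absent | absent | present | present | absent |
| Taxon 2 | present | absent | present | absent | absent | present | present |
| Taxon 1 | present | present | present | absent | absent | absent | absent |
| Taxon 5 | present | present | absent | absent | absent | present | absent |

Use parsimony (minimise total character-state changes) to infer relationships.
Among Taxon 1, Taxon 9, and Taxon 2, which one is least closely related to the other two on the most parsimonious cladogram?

Taxon 1

Character polarity is set by the outgroup: the derived state is whichever differs from the outgroup's state, so for Character 1, Character 3, Character 4, Character 6 the derived state is 'absent', and for the remaining characters it is 'present'.
Character 1 groups Taxon 6 and Taxon 8, which is incompatible with the clades supported by the remaining characters; treating it as convergent (homoplasy) costs fewer steps than any alternative tree.
Character 2 (derived state 'present') is shared by Taxon 1, Taxon 5, Taxon 6, and Taxon 8 — a synapomorphy uniting that clade.
Character 3: derived state 'absent' in Taxon 5 and Taxon 8 only — synapomorphy for {Taxon 5, Taxon 8}.
All ingroup taxa share the derived state 'absent' for Character 4; it defines the ingroup but does not resolve relationships within it.
Character 5 (derived state 'present') is unique to Taxon 8 (autapomorphy; uninformative for grouping).
Character 6 (derived state 'absent') is shared by Taxon 1 and Taxon 6 — a synapomorphy uniting that clade.
Character 7 (derived state 'present') is shared by Taxon 2 and Taxon 9 — a synapomorphy uniting that clade.
Most parsimonious ingroup topology: ((Taxon 9,Taxon 2),((Taxon 6,Taxon 1),(Taxon 8,Taxon 5))).
Taxon 2 and Taxon 9 share a more recent common ancestor with each other than either does with Taxon 1, so Taxon 1 is the least closely related of the three.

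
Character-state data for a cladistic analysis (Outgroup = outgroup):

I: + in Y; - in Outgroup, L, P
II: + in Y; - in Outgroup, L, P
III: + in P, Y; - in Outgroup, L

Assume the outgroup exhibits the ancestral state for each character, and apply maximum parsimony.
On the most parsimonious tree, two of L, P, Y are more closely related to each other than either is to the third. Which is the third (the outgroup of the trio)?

The outgroup has state '-' for every character, so '+' is the derived state throughout.
I: derived state '+' in Y only — an autapomorphy, so it tells us nothing about relationships among taxa.
II: derived state '+' in Y only — an autapomorphy, so it tells us nothing about relationships among taxa.
Only P and Y show the derived state '+' for III, supporting them as a clade.
Most parsimonious ingroup topology: (L,(P,Y)).
P and Y share a more recent common ancestor with each other than either does with L, so L is the least closely related of the three.

L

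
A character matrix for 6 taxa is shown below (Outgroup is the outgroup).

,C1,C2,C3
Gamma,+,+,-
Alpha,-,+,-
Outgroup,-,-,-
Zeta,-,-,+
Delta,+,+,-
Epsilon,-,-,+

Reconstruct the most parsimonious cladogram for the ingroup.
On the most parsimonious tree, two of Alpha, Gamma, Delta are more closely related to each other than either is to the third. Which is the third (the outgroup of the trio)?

Alpha

The outgroup has state '-' for every character, so '+' is the derived state throughout.
Only Delta and Gamma show the derived state '+' for C1, supporting them as a clade.
C2: derived state '+' in Alpha, Delta, and Gamma only — synapomorphy for {Alpha, Delta, Gamma}.
C3: derived state '+' in Epsilon and Zeta only — synapomorphy for {Epsilon, Zeta}.
Most parsimonious ingroup topology: (((Delta,Gamma),Alpha),(Epsilon,Zeta)).
Delta and Gamma share a more recent common ancestor with each other than either does with Alpha, so Alpha is the least closely related of the three.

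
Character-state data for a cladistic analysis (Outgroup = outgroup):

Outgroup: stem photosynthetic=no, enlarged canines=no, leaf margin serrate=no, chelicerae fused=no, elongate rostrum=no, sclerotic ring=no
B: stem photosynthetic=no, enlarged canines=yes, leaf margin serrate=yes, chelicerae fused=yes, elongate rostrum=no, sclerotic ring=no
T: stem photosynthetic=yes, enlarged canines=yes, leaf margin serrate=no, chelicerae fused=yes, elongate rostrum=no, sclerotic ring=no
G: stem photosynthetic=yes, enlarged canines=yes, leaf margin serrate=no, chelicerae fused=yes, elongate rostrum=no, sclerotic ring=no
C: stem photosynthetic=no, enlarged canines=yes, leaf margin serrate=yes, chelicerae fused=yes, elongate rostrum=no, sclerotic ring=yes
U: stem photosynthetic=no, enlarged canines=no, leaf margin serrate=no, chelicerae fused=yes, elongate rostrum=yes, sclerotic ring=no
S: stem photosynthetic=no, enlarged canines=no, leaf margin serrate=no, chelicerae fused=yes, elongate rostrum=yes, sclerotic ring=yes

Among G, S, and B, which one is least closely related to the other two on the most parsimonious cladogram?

S

The outgroup has state 'no' for every character, so 'yes' is the derived state throughout.
Only G and T show the derived state 'yes' for stem photosynthetic, supporting them as a clade.
enlarged canines (derived state 'yes') is shared by B, C, G, and T — a synapomorphy uniting that clade.
leaf margin serrate: derived state 'yes' in B and C only — synapomorphy for {B, C}.
All ingroup taxa share the derived state 'yes' for chelicerae fused; it defines the ingroup but does not resolve relationships within it.
elongate rostrum (derived state 'yes') is shared by S and U — a synapomorphy uniting that clade.
sclerotic ring (state 'yes') occurs in C and S but conflicts with the nesting implied by the other characters — most parsimoniously interpreted as homoplasy.
Most parsimonious ingroup topology: (((B,C),(T,G)),(U,S)).
B and G share a more recent common ancestor with each other than either does with S, so S is the least closely related of the three.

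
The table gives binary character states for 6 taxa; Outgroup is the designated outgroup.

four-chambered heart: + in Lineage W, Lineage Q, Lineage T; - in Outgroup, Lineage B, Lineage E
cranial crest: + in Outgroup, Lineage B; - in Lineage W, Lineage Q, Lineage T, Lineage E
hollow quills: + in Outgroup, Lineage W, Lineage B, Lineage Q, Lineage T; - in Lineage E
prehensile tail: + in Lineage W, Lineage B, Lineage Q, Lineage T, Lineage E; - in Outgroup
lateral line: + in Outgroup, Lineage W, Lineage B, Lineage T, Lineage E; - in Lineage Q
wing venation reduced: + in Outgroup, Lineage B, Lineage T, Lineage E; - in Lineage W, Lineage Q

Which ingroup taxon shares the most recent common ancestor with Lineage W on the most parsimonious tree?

Character polarity is set by the outgroup: the derived state is whichever differs from the outgroup's state, so for cranial crest, hollow quills, lateral line, wing venation reduced the derived state is '-', and for the remaining characters it is '+'.
Only Lineage Q, Lineage T, and Lineage W show the derived state '+' for four-chambered heart, supporting them as a clade.
cranial crest: derived state '-' in Lineage E, Lineage Q, Lineage T, and Lineage W only — synapomorphy for {Lineage E, Lineage Q, Lineage T, Lineage W}.
hollow quills (derived state '-') is unique to Lineage E (autapomorphy; uninformative for grouping).
prehensile tail (derived state '+') is shared by all ingroup taxa — unites the whole ingroup.
lateral line (derived state '-') is unique to Lineage Q (autapomorphy; uninformative for grouping).
wing venation reduced: derived state '-' in Lineage Q and Lineage W only — synapomorphy for {Lineage Q, Lineage W}.
Most parsimonious ingroup topology: ((((Lineage W,Lineage Q),Lineage T),Lineage E),Lineage B).
Lineage W and Lineage Q form a cherry on this tree, so they are sister taxa.

Lineage Q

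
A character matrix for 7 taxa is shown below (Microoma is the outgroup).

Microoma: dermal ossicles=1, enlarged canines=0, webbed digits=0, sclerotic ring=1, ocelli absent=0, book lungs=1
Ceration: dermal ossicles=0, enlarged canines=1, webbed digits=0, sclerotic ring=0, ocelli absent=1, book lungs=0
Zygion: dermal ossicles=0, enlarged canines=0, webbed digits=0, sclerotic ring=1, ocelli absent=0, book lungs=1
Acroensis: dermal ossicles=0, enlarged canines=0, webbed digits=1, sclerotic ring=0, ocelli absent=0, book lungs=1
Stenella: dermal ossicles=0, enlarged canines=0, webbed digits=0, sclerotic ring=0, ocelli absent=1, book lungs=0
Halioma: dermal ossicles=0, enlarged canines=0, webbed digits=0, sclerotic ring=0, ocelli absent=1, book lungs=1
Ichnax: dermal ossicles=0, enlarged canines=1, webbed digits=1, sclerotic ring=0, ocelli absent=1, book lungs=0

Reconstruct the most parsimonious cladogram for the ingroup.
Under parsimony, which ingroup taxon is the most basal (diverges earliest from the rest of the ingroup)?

Character polarity is set by the outgroup: the derived state is whichever differs from the outgroup's state, so for dermal ossicles, sclerotic ring, book lungs the derived state is '0', and for the remaining characters it is '1'.
All ingroup taxa share the derived state '0' for dermal ossicles; it defines the ingroup but does not resolve relationships within it.
Only Ceration and Ichnax show the derived state '1' for enlarged canines, supporting them as a clade.
webbed digits (state '1') occurs in Acroensis and Ichnax but conflicts with the nesting implied by the other characters — most parsimoniously interpreted as homoplasy.
Only Acroensis, Ceration, Halioma, Ichnax, and Stenella show the derived state '0' for sclerotic ring, supporting them as a clade.
Only Ceration, Halioma, Ichnax, and Stenella show the derived state '1' for ocelli absent, supporting them as a clade.
book lungs: derived state '0' in Ceration, Ichnax, and Stenella only — synapomorphy for {Ceration, Ichnax, Stenella}.
Most parsimonious ingroup topology: (((((Ceration,Ichnax),Stenella),Halioma),Acroensis),Zygion).
Zygion is sister to the clade containing all other ingroup taxa, so it is the earliest-diverging (most basal) ingroup lineage.

Zygion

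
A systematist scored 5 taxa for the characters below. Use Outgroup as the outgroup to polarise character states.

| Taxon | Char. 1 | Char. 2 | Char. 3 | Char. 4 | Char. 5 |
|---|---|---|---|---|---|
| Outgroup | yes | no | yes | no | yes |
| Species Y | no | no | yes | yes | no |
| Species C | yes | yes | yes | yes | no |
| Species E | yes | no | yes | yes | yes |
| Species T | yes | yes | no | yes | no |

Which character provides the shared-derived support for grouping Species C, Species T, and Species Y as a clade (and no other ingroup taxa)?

Character polarity is set by the outgroup: the derived state is whichever differs from the outgroup's state, so for Char. 1, Char. 3, Char. 5 the derived state is 'no', and for the remaining characters it is 'yes'.
Char. 1 (derived state 'no') is unique to Species Y (autapomorphy; uninformative for grouping).
Only Species C and Species T show the derived state 'yes' for Char. 2, supporting them as a clade.
Char. 3: derived state 'no' in Species T only — an autapomorphy, so it tells us nothing about relationships among taxa.
All ingroup taxa share the derived state 'yes' for Char. 4; it defines the ingroup but does not resolve relationships within it.
Char. 5 (derived state 'no') is shared by Species C, Species T, and Species Y — a synapomorphy uniting that clade.
Most parsimonious ingroup topology: ((Species Y,(Species C,Species T)),Species E).
The clade {Species C, Species T, Species Y} is supported by Char. 5: its derived state 'no' occurs in exactly those taxa and in no other taxon (including the outgroup).

Char. 5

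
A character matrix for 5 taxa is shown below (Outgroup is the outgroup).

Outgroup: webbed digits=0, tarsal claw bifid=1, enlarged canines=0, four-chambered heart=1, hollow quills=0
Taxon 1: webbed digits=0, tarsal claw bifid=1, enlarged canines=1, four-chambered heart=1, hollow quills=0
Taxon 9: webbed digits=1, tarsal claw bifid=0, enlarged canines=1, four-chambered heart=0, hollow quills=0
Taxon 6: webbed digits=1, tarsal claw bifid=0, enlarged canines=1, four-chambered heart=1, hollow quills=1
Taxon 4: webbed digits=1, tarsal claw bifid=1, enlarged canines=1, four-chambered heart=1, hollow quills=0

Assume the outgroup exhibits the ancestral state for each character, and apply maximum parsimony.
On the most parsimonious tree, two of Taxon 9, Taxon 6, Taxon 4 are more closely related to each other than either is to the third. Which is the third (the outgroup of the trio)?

Taxon 4

Character polarity is set by the outgroup: the derived state is whichever differs from the outgroup's state, so for tarsal claw bifid, four-chambered heart the derived state is '0', and for the remaining characters it is '1'.
webbed digits: derived state '1' in Taxon 4, Taxon 6, and Taxon 9 only — synapomorphy for {Taxon 4, Taxon 6, Taxon 9}.
tarsal claw bifid (derived state '0') is shared by Taxon 6 and Taxon 9 — a synapomorphy uniting that clade.
All ingroup taxa share the derived state '1' for enlarged canines; it defines the ingroup but does not resolve relationships within it.
four-chambered heart: derived state '0' in Taxon 9 only — an autapomorphy, so it tells us nothing about relationships among taxa.
hollow quills (derived state '1') is unique to Taxon 6 (autapomorphy; uninformative for grouping).
Most parsimonious ingroup topology: (Taxon 1,((Taxon 9,Taxon 6),Taxon 4)).
Taxon 9 and Taxon 6 share a more recent common ancestor with each other than either does with Taxon 4, so Taxon 4 is the least closely related of the three.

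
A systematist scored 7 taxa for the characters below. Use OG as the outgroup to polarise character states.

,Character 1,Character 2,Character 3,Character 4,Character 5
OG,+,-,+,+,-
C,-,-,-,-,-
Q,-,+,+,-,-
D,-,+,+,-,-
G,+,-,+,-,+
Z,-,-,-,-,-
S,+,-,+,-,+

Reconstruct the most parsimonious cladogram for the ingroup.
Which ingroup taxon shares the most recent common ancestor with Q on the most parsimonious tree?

Character polarity is set by the outgroup: the derived state is whichever differs from the outgroup's state, so for Character 1, Character 3, Character 4 the derived state is '-', and for the remaining characters it is '+'.
Character 1 (derived state '-') is shared by C, D, Q, and Z — a synapomorphy uniting that clade.
Only D and Q show the derived state '+' for Character 2, supporting them as a clade.
Character 3: derived state '-' in C and Z only — synapomorphy for {C, Z}.
Character 4 (derived state '-') is shared by all ingroup taxa — unites the whole ingroup.
Character 5: derived state '+' in G and S only — synapomorphy for {G, S}.
Most parsimonious ingroup topology: (((C,Z),(Q,D)),(G,S)).
Q and D form a cherry on this tree, so they are sister taxa.

D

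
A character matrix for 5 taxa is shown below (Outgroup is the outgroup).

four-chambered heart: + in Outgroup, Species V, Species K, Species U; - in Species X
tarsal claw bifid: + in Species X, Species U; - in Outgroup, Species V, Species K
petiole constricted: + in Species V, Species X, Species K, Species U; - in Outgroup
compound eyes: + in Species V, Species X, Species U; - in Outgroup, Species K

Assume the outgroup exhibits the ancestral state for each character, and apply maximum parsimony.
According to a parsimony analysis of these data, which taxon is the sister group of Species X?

Character polarity is set by the outgroup: the derived state is whichever differs from the outgroup's state, so for four-chambered heart the derived state is '-', and for the remaining characters it is '+'.
four-chambered heart: derived state '-' in Species X only — an autapomorphy, so it tells us nothing about relationships among taxa.
Only Species U and Species X show the derived state '+' for tarsal claw bifid, supporting them as a clade.
petiole constricted (derived state '+') is shared by all ingroup taxa — unites the whole ingroup.
compound eyes (derived state '+') is shared by Species U, Species V, and Species X — a synapomorphy uniting that clade.
Most parsimonious ingroup topology: ((Species V,(Species X,Species U)),Species K).
Species X and Species U form a cherry on this tree, so they are sister taxa.

Species U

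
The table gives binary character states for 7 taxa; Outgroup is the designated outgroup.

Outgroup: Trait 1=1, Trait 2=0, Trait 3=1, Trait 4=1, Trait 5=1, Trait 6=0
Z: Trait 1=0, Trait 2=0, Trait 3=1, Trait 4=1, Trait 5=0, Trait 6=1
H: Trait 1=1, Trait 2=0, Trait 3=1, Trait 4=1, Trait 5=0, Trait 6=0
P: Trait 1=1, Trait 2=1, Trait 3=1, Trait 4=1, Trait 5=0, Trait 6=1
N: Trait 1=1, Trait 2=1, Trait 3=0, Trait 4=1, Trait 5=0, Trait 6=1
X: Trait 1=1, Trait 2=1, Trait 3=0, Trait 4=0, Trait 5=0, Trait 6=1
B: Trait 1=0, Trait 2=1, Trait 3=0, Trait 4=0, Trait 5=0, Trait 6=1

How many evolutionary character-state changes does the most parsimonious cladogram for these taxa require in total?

7

Character polarity is set by the outgroup: the derived state is whichever differs from the outgroup's state, so for Trait 1, Trait 3, Trait 4, Trait 5 the derived state is '0', and for the remaining characters it is '1'.
Trait 1 (state '0') occurs in B and Z but conflicts with the nesting implied by the other characters — most parsimoniously interpreted as homoplasy.
Trait 2: derived state '1' in B, N, P, and X only — synapomorphy for {B, N, P, X}.
Trait 3 (derived state '0') is shared by B, N, and X — a synapomorphy uniting that clade.
Only B and X show the derived state '0' for Trait 4, supporting them as a clade.
All ingroup taxa share the derived state '0' for Trait 5; it defines the ingroup but does not resolve relationships within it.
Trait 6: derived state '1' in B, N, P, X, and Z only — synapomorphy for {B, N, P, X, Z}.
Most parsimonious ingroup topology: ((Z,(P,(N,(X,B)))),H).
Changes per character on this tree: Trait 1: 2; Trait 2: 1; Trait 3: 1; Trait 4: 1; Trait 5: 1; Trait 6: 1.
Total = 7.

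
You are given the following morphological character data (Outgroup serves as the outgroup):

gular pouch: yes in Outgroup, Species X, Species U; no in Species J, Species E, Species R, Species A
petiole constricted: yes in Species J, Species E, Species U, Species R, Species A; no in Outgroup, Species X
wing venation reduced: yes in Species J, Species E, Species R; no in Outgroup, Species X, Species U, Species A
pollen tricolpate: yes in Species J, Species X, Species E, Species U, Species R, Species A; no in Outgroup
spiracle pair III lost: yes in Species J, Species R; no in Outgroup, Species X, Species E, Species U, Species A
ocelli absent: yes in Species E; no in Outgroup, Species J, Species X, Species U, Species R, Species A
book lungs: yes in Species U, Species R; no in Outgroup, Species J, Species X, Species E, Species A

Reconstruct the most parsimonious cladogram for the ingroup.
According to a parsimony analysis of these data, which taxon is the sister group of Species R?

Species J

Character polarity is set by the outgroup: the derived state is whichever differs from the outgroup's state, so for gular pouch the derived state is 'no', and for the remaining characters it is 'yes'.
Only Species A, Species E, Species J, and Species R show the derived state 'no' for gular pouch, supporting them as a clade.
petiole constricted: derived state 'yes' in Species A, Species E, Species J, Species R, and Species U only — synapomorphy for {Species A, Species E, Species J, Species R, Species U}.
wing venation reduced (derived state 'yes') is shared by Species E, Species J, and Species R — a synapomorphy uniting that clade.
pollen tricolpate (derived state 'yes') is shared by all ingroup taxa — unites the whole ingroup.
spiracle pair III lost: derived state 'yes' in Species J and Species R only — synapomorphy for {Species J, Species R}.
ocelli absent (derived state 'yes') is unique to Species E (autapomorphy; uninformative for grouping).
book lungs groups Species R and Species U, which is incompatible with the clades supported by the remaining characters; treating it as convergent (homoplasy) costs fewer steps than any alternative tree.
Most parsimonious ingroup topology: (((((Species J,Species R),Species E),Species A),Species U),Species X).
Species R and Species J form a cherry on this tree, so they are sister taxa.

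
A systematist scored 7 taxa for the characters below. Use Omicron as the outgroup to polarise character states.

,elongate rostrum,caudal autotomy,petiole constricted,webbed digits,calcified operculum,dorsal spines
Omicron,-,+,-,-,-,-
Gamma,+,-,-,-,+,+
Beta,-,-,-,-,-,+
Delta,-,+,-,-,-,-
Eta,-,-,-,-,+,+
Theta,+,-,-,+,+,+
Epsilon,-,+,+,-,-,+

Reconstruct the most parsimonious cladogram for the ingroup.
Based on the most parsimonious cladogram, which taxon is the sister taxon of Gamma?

Character polarity is set by the outgroup: the derived state is whichever differs from the outgroup's state, so for caudal autotomy the derived state is '-', and for the remaining characters it is '+'.
elongate rostrum (derived state '+') is shared by Gamma and Theta — a synapomorphy uniting that clade.
Only Beta, Eta, Gamma, and Theta show the derived state '-' for caudal autotomy, supporting them as a clade.
petiole constricted: derived state '+' in Epsilon only — an autapomorphy, so it tells us nothing about relationships among taxa.
webbed digits (derived state '+') is unique to Theta (autapomorphy; uninformative for grouping).
calcified operculum: derived state '+' in Eta, Gamma, and Theta only — synapomorphy for {Eta, Gamma, Theta}.
dorsal spines: derived state '+' in Beta, Epsilon, Eta, Gamma, and Theta only — synapomorphy for {Beta, Epsilon, Eta, Gamma, Theta}.
Most parsimonious ingroup topology: (((((Gamma,Theta),Eta),Beta),Epsilon),Delta).
Gamma and Theta form a cherry on this tree, so they are sister taxa.

Theta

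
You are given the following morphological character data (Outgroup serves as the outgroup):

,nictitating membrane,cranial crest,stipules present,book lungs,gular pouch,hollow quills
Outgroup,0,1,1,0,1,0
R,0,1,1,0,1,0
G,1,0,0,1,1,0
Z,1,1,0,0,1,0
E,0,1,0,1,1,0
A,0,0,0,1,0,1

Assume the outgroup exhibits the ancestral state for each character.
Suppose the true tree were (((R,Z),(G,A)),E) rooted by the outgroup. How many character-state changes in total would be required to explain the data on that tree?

9

Map each character onto (((R,Z),(G,A)),E) (rooted by Outgroup) and count the minimum state changes it requires (Fitch parsimony):
nictitating membrane: 2; cranial crest: 1; stipules present: 2; book lungs: 2; gular pouch: 1; hollow quills: 1.
Total tree length = 9.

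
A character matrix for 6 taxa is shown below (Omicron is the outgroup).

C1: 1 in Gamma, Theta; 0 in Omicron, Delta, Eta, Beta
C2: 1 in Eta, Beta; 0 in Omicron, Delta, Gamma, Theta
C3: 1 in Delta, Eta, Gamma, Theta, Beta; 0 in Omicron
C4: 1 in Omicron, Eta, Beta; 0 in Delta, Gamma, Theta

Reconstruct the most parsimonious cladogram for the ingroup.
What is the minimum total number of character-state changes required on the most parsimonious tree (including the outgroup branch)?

4

Character polarity is set by the outgroup: the derived state is whichever differs from the outgroup's state, so for C4 the derived state is '0', and for the remaining characters it is '1'.
Only Gamma and Theta show the derived state '1' for C1, supporting them as a clade.
C2 (derived state '1') is shared by Beta and Eta — a synapomorphy uniting that clade.
All ingroup taxa share the derived state '1' for C3; it defines the ingroup but does not resolve relationships within it.
Only Delta, Gamma, and Theta show the derived state '0' for C4, supporting them as a clade.
Most parsimonious ingroup topology: ((Delta,(Gamma,Theta)),(Eta,Beta)).
Changes per character on this tree: C1: 1; C2: 1; C3: 1; C4: 1.
Total = 4.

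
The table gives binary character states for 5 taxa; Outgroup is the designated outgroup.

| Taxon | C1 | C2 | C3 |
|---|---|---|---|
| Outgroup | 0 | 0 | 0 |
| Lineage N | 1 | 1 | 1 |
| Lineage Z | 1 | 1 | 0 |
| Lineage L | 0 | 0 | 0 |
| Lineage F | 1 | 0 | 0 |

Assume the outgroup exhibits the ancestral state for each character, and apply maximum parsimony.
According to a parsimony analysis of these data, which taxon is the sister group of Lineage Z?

The outgroup has state '0' for every character, so '1' is the derived state throughout.
Only Lineage F, Lineage N, and Lineage Z show the derived state '1' for C1, supporting them as a clade.
C2: derived state '1' in Lineage N and Lineage Z only — synapomorphy for {Lineage N, Lineage Z}.
C3 (derived state '1') is unique to Lineage N (autapomorphy; uninformative for grouping).
Most parsimonious ingroup topology: (Lineage L,(Lineage F,(Lineage N,Lineage Z))).
Lineage Z and Lineage N form a cherry on this tree, so they are sister taxa.

Lineage N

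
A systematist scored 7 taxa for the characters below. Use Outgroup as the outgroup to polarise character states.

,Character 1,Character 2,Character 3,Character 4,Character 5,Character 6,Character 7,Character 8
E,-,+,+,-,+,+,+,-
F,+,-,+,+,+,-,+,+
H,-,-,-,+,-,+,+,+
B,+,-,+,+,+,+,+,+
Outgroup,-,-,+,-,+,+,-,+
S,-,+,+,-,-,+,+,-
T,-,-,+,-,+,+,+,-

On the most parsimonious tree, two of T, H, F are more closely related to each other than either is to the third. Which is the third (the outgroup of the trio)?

Character polarity is set by the outgroup: the derived state is whichever differs from the outgroup's state, so for Character 3, Character 5, Character 6, Character 8 the derived state is '-', and for the remaining characters it is '+'.
Character 1: derived state '+' in B and F only — synapomorphy for {B, F}.
Character 2 (derived state '+') is shared by E and S — a synapomorphy uniting that clade.
Character 3 (derived state '-') is unique to H (autapomorphy; uninformative for grouping).
Only B, F, and H show the derived state '+' for Character 4, supporting them as a clade.
Character 5 groups H and S, which is incompatible with the clades supported by the remaining characters; treating it as convergent (homoplasy) costs fewer steps than any alternative tree.
Character 6 (derived state '-') is unique to F (autapomorphy; uninformative for grouping).
Character 7 (derived state '+') is shared by all ingroup taxa — unites the whole ingroup.
Character 8 (derived state '-') is shared by E, S, and T — a synapomorphy uniting that clade.
Most parsimonious ingroup topology: ((H,(B,F)),((E,S),T)).
H and F share a more recent common ancestor with each other than either does with T, so T is the least closely related of the three.

T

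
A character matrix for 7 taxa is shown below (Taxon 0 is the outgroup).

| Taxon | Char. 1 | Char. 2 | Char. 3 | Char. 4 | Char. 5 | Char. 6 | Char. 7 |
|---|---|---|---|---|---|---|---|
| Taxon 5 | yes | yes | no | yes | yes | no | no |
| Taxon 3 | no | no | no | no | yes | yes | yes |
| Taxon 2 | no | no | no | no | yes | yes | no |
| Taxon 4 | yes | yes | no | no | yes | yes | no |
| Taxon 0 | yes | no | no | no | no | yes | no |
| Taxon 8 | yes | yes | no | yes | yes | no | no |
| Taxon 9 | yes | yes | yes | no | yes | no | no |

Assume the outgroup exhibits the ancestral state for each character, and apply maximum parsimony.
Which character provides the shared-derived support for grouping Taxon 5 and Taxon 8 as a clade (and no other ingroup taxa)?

Character polarity is set by the outgroup: the derived state is whichever differs from the outgroup's state, so for Char. 1, Char. 6 the derived state is 'no', and for the remaining characters it is 'yes'.
Char. 1 (derived state 'no') is shared by Taxon 2 and Taxon 3 — a synapomorphy uniting that clade.
Only Taxon 4, Taxon 5, Taxon 8, and Taxon 9 show the derived state 'yes' for Char. 2, supporting them as a clade.
Char. 3 (derived state 'yes') is unique to Taxon 9 (autapomorphy; uninformative for grouping).
Char. 4 (derived state 'yes') is shared by Taxon 5 and Taxon 8 — a synapomorphy uniting that clade.
Char. 5 (derived state 'yes') is shared by all ingroup taxa — unites the whole ingroup.
Char. 6 (derived state 'no') is shared by Taxon 5, Taxon 8, and Taxon 9 — a synapomorphy uniting that clade.
Char. 7 (derived state 'yes') is unique to Taxon 3 (autapomorphy; uninformative for grouping).
Most parsimonious ingroup topology: ((((Taxon 5,Taxon 8),Taxon 9),Taxon 4),(Taxon 2,Taxon 3)).
The clade {Taxon 5, Taxon 8} is supported by Char. 4: its derived state 'yes' occurs in exactly those taxa and in no other taxon (including the outgroup).

Char. 4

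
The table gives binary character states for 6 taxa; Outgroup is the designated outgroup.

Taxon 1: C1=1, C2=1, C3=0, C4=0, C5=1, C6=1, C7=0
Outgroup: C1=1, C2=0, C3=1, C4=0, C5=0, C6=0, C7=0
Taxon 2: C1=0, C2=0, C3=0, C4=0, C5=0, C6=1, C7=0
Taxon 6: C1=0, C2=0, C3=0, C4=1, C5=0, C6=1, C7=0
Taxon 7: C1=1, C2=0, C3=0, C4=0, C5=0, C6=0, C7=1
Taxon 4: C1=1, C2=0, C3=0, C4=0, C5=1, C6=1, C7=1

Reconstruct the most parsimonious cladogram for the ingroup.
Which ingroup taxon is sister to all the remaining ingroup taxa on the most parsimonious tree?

Character polarity is set by the outgroup: the derived state is whichever differs from the outgroup's state, so for C1, C3 the derived state is '0', and for the remaining characters it is '1'.
Only Taxon 2 and Taxon 6 show the derived state '0' for C1, supporting them as a clade.
C2 (derived state '1') is unique to Taxon 1 (autapomorphy; uninformative for grouping).
C3 (derived state '0') is shared by all ingroup taxa — unites the whole ingroup.
C4: derived state '1' in Taxon 6 only — an autapomorphy, so it tells us nothing about relationships among taxa.
C5 (derived state '1') is shared by Taxon 1 and Taxon 4 — a synapomorphy uniting that clade.
C6: derived state '1' in Taxon 1, Taxon 2, Taxon 4, and Taxon 6 only — synapomorphy for {Taxon 1, Taxon 2, Taxon 4, Taxon 6}.
C7 groups Taxon 4 and Taxon 7, which is incompatible with the clades supported by the remaining characters; treating it as convergent (homoplasy) costs fewer steps than any alternative tree.
Most parsimonious ingroup topology: (((Taxon 6,Taxon 2),(Taxon 4,Taxon 1)),Taxon 7).
Taxon 7 is sister to the clade containing all other ingroup taxa, so it is the earliest-diverging (most basal) ingroup lineage.

Taxon 7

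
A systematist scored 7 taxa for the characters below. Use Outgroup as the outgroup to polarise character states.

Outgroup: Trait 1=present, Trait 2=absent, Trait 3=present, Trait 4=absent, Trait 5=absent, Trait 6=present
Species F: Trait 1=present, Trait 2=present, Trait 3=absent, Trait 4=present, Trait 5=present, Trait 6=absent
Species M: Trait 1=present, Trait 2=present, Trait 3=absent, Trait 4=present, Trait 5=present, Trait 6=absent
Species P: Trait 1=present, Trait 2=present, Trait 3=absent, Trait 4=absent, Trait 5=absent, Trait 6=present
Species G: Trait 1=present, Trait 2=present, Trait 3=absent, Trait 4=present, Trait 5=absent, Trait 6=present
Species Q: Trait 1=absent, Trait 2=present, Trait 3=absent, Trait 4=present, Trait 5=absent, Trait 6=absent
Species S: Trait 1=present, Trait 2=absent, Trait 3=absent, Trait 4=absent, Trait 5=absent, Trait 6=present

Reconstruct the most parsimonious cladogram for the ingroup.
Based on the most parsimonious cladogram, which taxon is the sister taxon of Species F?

Species M

Character polarity is set by the outgroup: the derived state is whichever differs from the outgroup's state, so for Trait 1, Trait 3, Trait 6 the derived state is 'absent', and for the remaining characters it is 'present'.
Trait 1: derived state 'absent' in Species Q only — an autapomorphy, so it tells us nothing about relationships among taxa.
Trait 2: derived state 'present' in Species F, Species G, Species M, Species P, and Species Q only — synapomorphy for {Species F, Species G, Species M, Species P, Species Q}.
All ingroup taxa share the derived state 'absent' for Trait 3; it defines the ingroup but does not resolve relationships within it.
Trait 4 (derived state 'present') is shared by Species F, Species G, Species M, and Species Q — a synapomorphy uniting that clade.
Trait 5 (derived state 'present') is shared by Species F and Species M — a synapomorphy uniting that clade.
Trait 6 (derived state 'absent') is shared by Species F, Species M, and Species Q — a synapomorphy uniting that clade.
Most parsimonious ingroup topology: (((((Species F,Species M),Species Q),Species G),Species P),Species S).
Species F and Species M form a cherry on this tree, so they are sister taxa.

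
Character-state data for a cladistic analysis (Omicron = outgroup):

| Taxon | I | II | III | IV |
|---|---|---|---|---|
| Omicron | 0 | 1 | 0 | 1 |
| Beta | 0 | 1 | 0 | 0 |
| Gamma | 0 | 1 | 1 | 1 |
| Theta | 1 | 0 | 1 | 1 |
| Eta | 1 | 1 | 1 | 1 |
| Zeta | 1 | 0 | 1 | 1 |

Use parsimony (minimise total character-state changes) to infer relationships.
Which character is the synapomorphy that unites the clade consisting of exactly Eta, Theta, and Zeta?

Character polarity is set by the outgroup: the derived state is whichever differs from the outgroup's state, so for II, IV the derived state is '0', and for the remaining characters it is '1'.
Only Eta, Theta, and Zeta show the derived state '1' for I, supporting them as a clade.
Only Theta and Zeta show the derived state '0' for II, supporting them as a clade.
III (derived state '1') is shared by Eta, Gamma, Theta, and Zeta — a synapomorphy uniting that clade.
IV (derived state '0') is unique to Beta (autapomorphy; uninformative for grouping).
Most parsimonious ingroup topology: (Beta,(Gamma,((Theta,Zeta),Eta))).
The clade {Eta, Theta, Zeta} is supported by I: its derived state '1' occurs in exactly those taxa and in no other taxon (including the outgroup).

I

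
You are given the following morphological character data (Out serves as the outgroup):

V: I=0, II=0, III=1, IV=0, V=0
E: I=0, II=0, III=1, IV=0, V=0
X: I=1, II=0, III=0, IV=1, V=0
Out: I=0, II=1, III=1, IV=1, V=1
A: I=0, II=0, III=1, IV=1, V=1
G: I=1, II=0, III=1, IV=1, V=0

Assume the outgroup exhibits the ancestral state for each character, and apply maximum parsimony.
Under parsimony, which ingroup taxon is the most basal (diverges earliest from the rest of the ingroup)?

A

Character polarity is set by the outgroup: the derived state is whichever differs from the outgroup's state, so for II, III, IV, V the derived state is '0', and for the remaining characters it is '1'.
I (derived state '1') is shared by G and X — a synapomorphy uniting that clade.
All ingroup taxa share the derived state '0' for II; it defines the ingroup but does not resolve relationships within it.
III: derived state '0' in X only — an autapomorphy, so it tells us nothing about relationships among taxa.
Only E and V show the derived state '0' for IV, supporting them as a clade.
V (derived state '0') is shared by E, G, V, and X — a synapomorphy uniting that clade.
Most parsimonious ingroup topology: (A,((E,V),(X,G))).
A is sister to the clade containing all other ingroup taxa, so it is the earliest-diverging (most basal) ingroup lineage.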